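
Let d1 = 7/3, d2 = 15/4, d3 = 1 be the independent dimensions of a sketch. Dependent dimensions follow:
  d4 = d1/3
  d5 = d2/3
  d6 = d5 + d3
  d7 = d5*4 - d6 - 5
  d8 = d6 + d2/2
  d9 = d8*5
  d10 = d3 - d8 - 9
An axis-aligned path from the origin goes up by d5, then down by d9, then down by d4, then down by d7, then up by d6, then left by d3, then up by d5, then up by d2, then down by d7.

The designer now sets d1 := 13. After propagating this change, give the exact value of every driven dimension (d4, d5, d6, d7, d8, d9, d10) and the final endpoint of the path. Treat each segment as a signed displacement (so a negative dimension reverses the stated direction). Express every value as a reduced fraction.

d4 = 13/3
d5 = 5/4
d6 = 9/4
d7 = -9/4
d8 = 33/8
d9 = 165/8
d10 = -97/8
endpoint = (-1, -287/24)

Apply edit: d1 := 13
  d4 = d1/3 = 13/3
  d5 = d2/3 = 5/4
  d6 = d5 + d3 = 9/4
  d7 = d5*4 - d6 - 5 = -9/4
  d8 = d6 + d2/2 = 33/8
  d9 = d8*5 = 165/8
  d10 = d3 - d8 - 9 = -97/8
Walk from origin (0, 0):
  seg 1: up by d5 = 5/4 → (0, 5/4)
  seg 2: down by d9 = 165/8 → (0, -155/8)
  seg 3: down by d4 = 13/3 → (0, -569/24)
  seg 4: down by d7 = -9/4 → (0, -515/24)
  seg 5: up by d6 = 9/4 → (0, -461/24)
  seg 6: left by d3 = 1 → (-1, -461/24)
  seg 7: up by d5 = 5/4 → (-1, -431/24)
  seg 8: up by d2 = 15/4 → (-1, -341/24)
  seg 9: down by d7 = -9/4 → (-1, -287/24)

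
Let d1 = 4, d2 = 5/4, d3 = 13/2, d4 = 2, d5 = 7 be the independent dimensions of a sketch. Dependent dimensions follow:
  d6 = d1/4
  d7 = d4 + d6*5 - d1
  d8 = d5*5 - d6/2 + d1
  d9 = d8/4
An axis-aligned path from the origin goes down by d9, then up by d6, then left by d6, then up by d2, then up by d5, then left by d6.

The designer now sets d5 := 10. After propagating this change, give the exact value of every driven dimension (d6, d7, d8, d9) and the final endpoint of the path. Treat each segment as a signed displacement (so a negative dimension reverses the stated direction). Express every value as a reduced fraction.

d6 = 1
d7 = 3
d8 = 107/2
d9 = 107/8
endpoint = (-2, -9/8)

Apply edit: d5 := 10
  d6 = d1/4 = 1
  d7 = d4 + d6*5 - d1 = 3
  d8 = d5*5 - d6/2 + d1 = 107/2
  d9 = d8/4 = 107/8
Walk from origin (0, 0):
  seg 1: down by d9 = 107/8 → (0, -107/8)
  seg 2: up by d6 = 1 → (0, -99/8)
  seg 3: left by d6 = 1 → (-1, -99/8)
  seg 4: up by d2 = 5/4 → (-1, -89/8)
  seg 5: up by d5 = 10 → (-1, -9/8)
  seg 6: left by d6 = 1 → (-2, -9/8)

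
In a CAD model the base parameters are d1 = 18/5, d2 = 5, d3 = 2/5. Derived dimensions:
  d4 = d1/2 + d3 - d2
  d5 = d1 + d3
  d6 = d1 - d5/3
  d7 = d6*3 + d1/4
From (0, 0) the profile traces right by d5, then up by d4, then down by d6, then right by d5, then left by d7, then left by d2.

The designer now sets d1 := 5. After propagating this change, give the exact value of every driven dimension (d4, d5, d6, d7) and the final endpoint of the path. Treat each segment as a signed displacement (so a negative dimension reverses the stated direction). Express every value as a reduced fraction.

Apply edit: d1 := 5
  d4 = d1/2 + d3 - d2 = -21/10
  d5 = d1 + d3 = 27/5
  d6 = d1 - d5/3 = 16/5
  d7 = d6*3 + d1/4 = 217/20
Walk from origin (0, 0):
  seg 1: right by d5 = 27/5 → (27/5, 0)
  seg 2: up by d4 = -21/10 → (27/5, -21/10)
  seg 3: down by d6 = 16/5 → (27/5, -53/10)
  seg 4: right by d5 = 27/5 → (54/5, -53/10)
  seg 5: left by d7 = 217/20 → (-1/20, -53/10)
  seg 6: left by d2 = 5 → (-101/20, -53/10)

d4 = -21/10
d5 = 27/5
d6 = 16/5
d7 = 217/20
endpoint = (-101/20, -53/10)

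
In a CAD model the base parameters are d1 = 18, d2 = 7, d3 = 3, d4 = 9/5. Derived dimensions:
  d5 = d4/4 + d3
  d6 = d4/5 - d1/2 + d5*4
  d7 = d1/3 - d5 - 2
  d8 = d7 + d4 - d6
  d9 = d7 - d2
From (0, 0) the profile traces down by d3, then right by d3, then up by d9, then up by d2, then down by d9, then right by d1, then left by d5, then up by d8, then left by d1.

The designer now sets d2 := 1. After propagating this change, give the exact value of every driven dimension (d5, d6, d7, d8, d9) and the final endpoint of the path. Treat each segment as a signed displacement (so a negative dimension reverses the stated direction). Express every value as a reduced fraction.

d5 = 69/20
d6 = 129/25
d7 = 11/20
d8 = -281/100
d9 = -9/20
endpoint = (-9/20, -481/100)

Apply edit: d2 := 1
  d5 = d4/4 + d3 = 69/20
  d6 = d4/5 - d1/2 + d5*4 = 129/25
  d7 = d1/3 - d5 - 2 = 11/20
  d8 = d7 + d4 - d6 = -281/100
  d9 = d7 - d2 = -9/20
Walk from origin (0, 0):
  seg 1: down by d3 = 3 → (0, -3)
  seg 2: right by d3 = 3 → (3, -3)
  seg 3: up by d9 = -9/20 → (3, -69/20)
  seg 4: up by d2 = 1 → (3, -49/20)
  seg 5: down by d9 = -9/20 → (3, -2)
  seg 6: right by d1 = 18 → (21, -2)
  seg 7: left by d5 = 69/20 → (351/20, -2)
  seg 8: up by d8 = -281/100 → (351/20, -481/100)
  seg 9: left by d1 = 18 → (-9/20, -481/100)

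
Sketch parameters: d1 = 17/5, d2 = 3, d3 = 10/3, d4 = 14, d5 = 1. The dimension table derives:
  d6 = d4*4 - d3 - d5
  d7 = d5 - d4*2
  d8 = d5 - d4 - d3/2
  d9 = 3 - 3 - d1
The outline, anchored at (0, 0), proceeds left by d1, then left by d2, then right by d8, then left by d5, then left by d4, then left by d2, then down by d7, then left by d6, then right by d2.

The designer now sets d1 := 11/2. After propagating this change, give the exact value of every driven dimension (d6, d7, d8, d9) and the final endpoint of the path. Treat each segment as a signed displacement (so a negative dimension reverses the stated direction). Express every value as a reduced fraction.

d6 = 155/3
d7 = -27
d8 = -44/3
d9 = -11/2
endpoint = (-539/6, 27)

Apply edit: d1 := 11/2
  d6 = d4*4 - d3 - d5 = 155/3
  d7 = d5 - d4*2 = -27
  d8 = d5 - d4 - d3/2 = -44/3
  d9 = 3 - 3 - d1 = -11/2
Walk from origin (0, 0):
  seg 1: left by d1 = 11/2 → (-11/2, 0)
  seg 2: left by d2 = 3 → (-17/2, 0)
  seg 3: right by d8 = -44/3 → (-139/6, 0)
  seg 4: left by d5 = 1 → (-145/6, 0)
  seg 5: left by d4 = 14 → (-229/6, 0)
  seg 6: left by d2 = 3 → (-247/6, 0)
  seg 7: down by d7 = -27 → (-247/6, 27)
  seg 8: left by d6 = 155/3 → (-557/6, 27)
  seg 9: right by d2 = 3 → (-539/6, 27)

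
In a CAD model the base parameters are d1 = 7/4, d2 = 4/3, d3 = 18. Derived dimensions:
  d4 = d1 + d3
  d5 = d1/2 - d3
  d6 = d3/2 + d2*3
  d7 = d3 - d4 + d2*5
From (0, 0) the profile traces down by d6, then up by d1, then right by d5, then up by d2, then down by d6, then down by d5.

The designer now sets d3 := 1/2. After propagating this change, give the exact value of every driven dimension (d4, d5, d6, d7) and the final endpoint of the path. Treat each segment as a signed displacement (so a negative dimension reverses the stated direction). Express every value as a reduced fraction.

d4 = 9/4
d5 = 3/8
d6 = 17/4
d7 = 59/12
endpoint = (3/8, -139/24)

Apply edit: d3 := 1/2
  d4 = d1 + d3 = 9/4
  d5 = d1/2 - d3 = 3/8
  d6 = d3/2 + d2*3 = 17/4
  d7 = d3 - d4 + d2*5 = 59/12
Walk from origin (0, 0):
  seg 1: down by d6 = 17/4 → (0, -17/4)
  seg 2: up by d1 = 7/4 → (0, -5/2)
  seg 3: right by d5 = 3/8 → (3/8, -5/2)
  seg 4: up by d2 = 4/3 → (3/8, -7/6)
  seg 5: down by d6 = 17/4 → (3/8, -65/12)
  seg 6: down by d5 = 3/8 → (3/8, -139/24)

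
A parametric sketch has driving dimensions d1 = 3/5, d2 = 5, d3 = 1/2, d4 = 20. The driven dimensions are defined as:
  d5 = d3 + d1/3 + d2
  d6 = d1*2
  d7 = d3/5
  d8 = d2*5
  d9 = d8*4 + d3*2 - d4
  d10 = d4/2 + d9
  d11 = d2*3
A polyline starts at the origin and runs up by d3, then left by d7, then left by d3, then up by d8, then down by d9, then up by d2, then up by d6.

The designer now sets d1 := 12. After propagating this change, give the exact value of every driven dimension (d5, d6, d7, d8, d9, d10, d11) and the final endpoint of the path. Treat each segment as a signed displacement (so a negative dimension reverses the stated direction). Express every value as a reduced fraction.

Apply edit: d1 := 12
  d5 = d3 + d1/3 + d2 = 19/2
  d6 = d1*2 = 24
  d7 = d3/5 = 1/10
  d8 = d2*5 = 25
  d9 = d8*4 + d3*2 - d4 = 81
  d10 = d4/2 + d9 = 91
  d11 = d2*3 = 15
Walk from origin (0, 0):
  seg 1: up by d3 = 1/2 → (0, 1/2)
  seg 2: left by d7 = 1/10 → (-1/10, 1/2)
  seg 3: left by d3 = 1/2 → (-3/5, 1/2)
  seg 4: up by d8 = 25 → (-3/5, 51/2)
  seg 5: down by d9 = 81 → (-3/5, -111/2)
  seg 6: up by d2 = 5 → (-3/5, -101/2)
  seg 7: up by d6 = 24 → (-3/5, -53/2)

d5 = 19/2
d6 = 24
d7 = 1/10
d8 = 25
d9 = 81
d10 = 91
d11 = 15
endpoint = (-3/5, -53/2)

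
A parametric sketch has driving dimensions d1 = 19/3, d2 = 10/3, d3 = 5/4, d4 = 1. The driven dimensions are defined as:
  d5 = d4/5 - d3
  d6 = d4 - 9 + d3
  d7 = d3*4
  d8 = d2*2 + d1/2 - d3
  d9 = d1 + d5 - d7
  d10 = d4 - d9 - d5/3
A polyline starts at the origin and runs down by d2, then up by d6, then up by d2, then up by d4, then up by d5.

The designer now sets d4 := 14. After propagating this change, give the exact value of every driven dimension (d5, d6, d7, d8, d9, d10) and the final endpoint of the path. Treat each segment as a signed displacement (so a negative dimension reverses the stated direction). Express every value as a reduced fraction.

Apply edit: d4 := 14
  d5 = d4/5 - d3 = 31/20
  d6 = d4 - 9 + d3 = 25/4
  d7 = d3*4 = 5
  d8 = d2*2 + d1/2 - d3 = 103/12
  d9 = d1 + d5 - d7 = 173/60
  d10 = d4 - d9 - d5/3 = 53/5
Walk from origin (0, 0):
  seg 1: down by d2 = 10/3 → (0, -10/3)
  seg 2: up by d6 = 25/4 → (0, 35/12)
  seg 3: up by d2 = 10/3 → (0, 25/4)
  seg 4: up by d4 = 14 → (0, 81/4)
  seg 5: up by d5 = 31/20 → (0, 109/5)

d5 = 31/20
d6 = 25/4
d7 = 5
d8 = 103/12
d9 = 173/60
d10 = 53/5
endpoint = (0, 109/5)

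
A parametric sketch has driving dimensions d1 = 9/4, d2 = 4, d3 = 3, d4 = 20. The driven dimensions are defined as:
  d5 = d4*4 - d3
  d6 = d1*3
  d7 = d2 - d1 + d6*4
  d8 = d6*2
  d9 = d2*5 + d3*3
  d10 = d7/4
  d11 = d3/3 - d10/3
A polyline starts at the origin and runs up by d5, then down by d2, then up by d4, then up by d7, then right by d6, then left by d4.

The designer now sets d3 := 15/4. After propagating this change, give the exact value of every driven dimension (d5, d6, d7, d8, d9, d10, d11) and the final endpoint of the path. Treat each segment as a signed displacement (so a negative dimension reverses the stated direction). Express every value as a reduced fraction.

Apply edit: d3 := 15/4
  d5 = d4*4 - d3 = 305/4
  d6 = d1*3 = 27/4
  d7 = d2 - d1 + d6*4 = 115/4
  d8 = d6*2 = 27/2
  d9 = d2*5 + d3*3 = 125/4
  d10 = d7/4 = 115/16
  d11 = d3/3 - d10/3 = -55/48
Walk from origin (0, 0):
  seg 1: up by d5 = 305/4 → (0, 305/4)
  seg 2: down by d2 = 4 → (0, 289/4)
  seg 3: up by d4 = 20 → (0, 369/4)
  seg 4: up by d7 = 115/4 → (0, 121)
  seg 5: right by d6 = 27/4 → (27/4, 121)
  seg 6: left by d4 = 20 → (-53/4, 121)

d5 = 305/4
d6 = 27/4
d7 = 115/4
d8 = 27/2
d9 = 125/4
d10 = 115/16
d11 = -55/48
endpoint = (-53/4, 121)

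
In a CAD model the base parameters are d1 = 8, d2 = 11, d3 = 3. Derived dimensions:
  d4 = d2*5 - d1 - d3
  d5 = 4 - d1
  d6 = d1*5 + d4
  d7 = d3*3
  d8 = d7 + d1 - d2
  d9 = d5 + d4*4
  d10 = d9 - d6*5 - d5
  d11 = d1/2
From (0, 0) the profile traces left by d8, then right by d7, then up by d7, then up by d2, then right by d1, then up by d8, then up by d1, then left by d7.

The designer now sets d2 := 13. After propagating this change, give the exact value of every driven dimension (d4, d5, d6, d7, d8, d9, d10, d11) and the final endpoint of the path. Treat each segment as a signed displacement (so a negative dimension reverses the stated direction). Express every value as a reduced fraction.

d4 = 54
d5 = -4
d6 = 94
d7 = 9
d8 = 4
d9 = 212
d10 = -254
d11 = 4
endpoint = (4, 34)

Apply edit: d2 := 13
  d4 = d2*5 - d1 - d3 = 54
  d5 = 4 - d1 = -4
  d6 = d1*5 + d4 = 94
  d7 = d3*3 = 9
  d8 = d7 + d1 - d2 = 4
  d9 = d5 + d4*4 = 212
  d10 = d9 - d6*5 - d5 = -254
  d11 = d1/2 = 4
Walk from origin (0, 0):
  seg 1: left by d8 = 4 → (-4, 0)
  seg 2: right by d7 = 9 → (5, 0)
  seg 3: up by d7 = 9 → (5, 9)
  seg 4: up by d2 = 13 → (5, 22)
  seg 5: right by d1 = 8 → (13, 22)
  seg 6: up by d8 = 4 → (13, 26)
  seg 7: up by d1 = 8 → (13, 34)
  seg 8: left by d7 = 9 → (4, 34)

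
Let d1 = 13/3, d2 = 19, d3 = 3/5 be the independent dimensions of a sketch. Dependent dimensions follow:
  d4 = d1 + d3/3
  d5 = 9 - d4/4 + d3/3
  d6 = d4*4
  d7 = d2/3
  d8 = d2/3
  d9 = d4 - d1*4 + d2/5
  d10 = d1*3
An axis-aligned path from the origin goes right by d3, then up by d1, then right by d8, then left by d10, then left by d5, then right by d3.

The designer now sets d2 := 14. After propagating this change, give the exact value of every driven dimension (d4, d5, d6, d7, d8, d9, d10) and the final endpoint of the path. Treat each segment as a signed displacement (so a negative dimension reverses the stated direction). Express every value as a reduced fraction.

d4 = 68/15
d5 = 121/15
d6 = 272/15
d7 = 14/3
d8 = 14/3
d9 = -10
d10 = 13
endpoint = (-76/5, 13/3)

Apply edit: d2 := 14
  d4 = d1 + d3/3 = 68/15
  d5 = 9 - d4/4 + d3/3 = 121/15
  d6 = d4*4 = 272/15
  d7 = d2/3 = 14/3
  d8 = d2/3 = 14/3
  d9 = d4 - d1*4 + d2/5 = -10
  d10 = d1*3 = 13
Walk from origin (0, 0):
  seg 1: right by d3 = 3/5 → (3/5, 0)
  seg 2: up by d1 = 13/3 → (3/5, 13/3)
  seg 3: right by d8 = 14/3 → (79/15, 13/3)
  seg 4: left by d10 = 13 → (-116/15, 13/3)
  seg 5: left by d5 = 121/15 → (-79/5, 13/3)
  seg 6: right by d3 = 3/5 → (-76/5, 13/3)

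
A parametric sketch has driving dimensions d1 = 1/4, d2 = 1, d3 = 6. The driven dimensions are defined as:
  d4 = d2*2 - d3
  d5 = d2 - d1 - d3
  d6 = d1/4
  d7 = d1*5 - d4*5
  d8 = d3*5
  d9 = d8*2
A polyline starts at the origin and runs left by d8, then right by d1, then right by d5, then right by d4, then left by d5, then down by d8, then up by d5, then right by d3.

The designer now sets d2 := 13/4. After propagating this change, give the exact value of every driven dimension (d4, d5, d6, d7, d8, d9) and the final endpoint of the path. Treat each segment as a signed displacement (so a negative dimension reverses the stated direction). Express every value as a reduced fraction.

Apply edit: d2 := 13/4
  d4 = d2*2 - d3 = 1/2
  d5 = d2 - d1 - d3 = -3
  d6 = d1/4 = 1/16
  d7 = d1*5 - d4*5 = -5/4
  d8 = d3*5 = 30
  d9 = d8*2 = 60
Walk from origin (0, 0):
  seg 1: left by d8 = 30 → (-30, 0)
  seg 2: right by d1 = 1/4 → (-119/4, 0)
  seg 3: right by d5 = -3 → (-131/4, 0)
  seg 4: right by d4 = 1/2 → (-129/4, 0)
  seg 5: left by d5 = -3 → (-117/4, 0)
  seg 6: down by d8 = 30 → (-117/4, -30)
  seg 7: up by d5 = -3 → (-117/4, -33)
  seg 8: right by d3 = 6 → (-93/4, -33)

d4 = 1/2
d5 = -3
d6 = 1/16
d7 = -5/4
d8 = 30
d9 = 60
endpoint = (-93/4, -33)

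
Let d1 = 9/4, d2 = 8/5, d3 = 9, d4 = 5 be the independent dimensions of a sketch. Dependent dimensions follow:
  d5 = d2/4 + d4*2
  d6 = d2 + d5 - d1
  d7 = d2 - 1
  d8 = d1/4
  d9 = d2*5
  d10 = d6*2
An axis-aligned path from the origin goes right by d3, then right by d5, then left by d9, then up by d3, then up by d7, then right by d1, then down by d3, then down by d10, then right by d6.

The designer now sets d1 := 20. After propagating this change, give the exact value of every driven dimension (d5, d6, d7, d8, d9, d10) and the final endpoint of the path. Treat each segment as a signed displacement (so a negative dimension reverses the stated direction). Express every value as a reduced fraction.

d5 = 52/5
d6 = -8
d7 = 3/5
d8 = 5
d9 = 8
d10 = -16
endpoint = (117/5, 83/5)

Apply edit: d1 := 20
  d5 = d2/4 + d4*2 = 52/5
  d6 = d2 + d5 - d1 = -8
  d7 = d2 - 1 = 3/5
  d8 = d1/4 = 5
  d9 = d2*5 = 8
  d10 = d6*2 = -16
Walk from origin (0, 0):
  seg 1: right by d3 = 9 → (9, 0)
  seg 2: right by d5 = 52/5 → (97/5, 0)
  seg 3: left by d9 = 8 → (57/5, 0)
  seg 4: up by d3 = 9 → (57/5, 9)
  seg 5: up by d7 = 3/5 → (57/5, 48/5)
  seg 6: right by d1 = 20 → (157/5, 48/5)
  seg 7: down by d3 = 9 → (157/5, 3/5)
  seg 8: down by d10 = -16 → (157/5, 83/5)
  seg 9: right by d6 = -8 → (117/5, 83/5)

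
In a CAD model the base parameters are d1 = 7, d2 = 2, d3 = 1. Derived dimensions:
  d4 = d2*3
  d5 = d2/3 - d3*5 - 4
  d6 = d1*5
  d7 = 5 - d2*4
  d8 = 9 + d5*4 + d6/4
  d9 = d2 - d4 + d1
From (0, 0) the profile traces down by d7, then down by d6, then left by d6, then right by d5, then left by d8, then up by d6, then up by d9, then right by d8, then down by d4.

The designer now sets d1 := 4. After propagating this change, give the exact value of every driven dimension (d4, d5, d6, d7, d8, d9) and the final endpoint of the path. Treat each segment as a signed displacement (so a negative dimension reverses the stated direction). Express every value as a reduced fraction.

d4 = 6
d5 = -25/3
d6 = 20
d7 = -3
d8 = -58/3
d9 = 0
endpoint = (-85/3, -3)

Apply edit: d1 := 4
  d4 = d2*3 = 6
  d5 = d2/3 - d3*5 - 4 = -25/3
  d6 = d1*5 = 20
  d7 = 5 - d2*4 = -3
  d8 = 9 + d5*4 + d6/4 = -58/3
  d9 = d2 - d4 + d1 = 0
Walk from origin (0, 0):
  seg 1: down by d7 = -3 → (0, 3)
  seg 2: down by d6 = 20 → (0, -17)
  seg 3: left by d6 = 20 → (-20, -17)
  seg 4: right by d5 = -25/3 → (-85/3, -17)
  seg 5: left by d8 = -58/3 → (-9, -17)
  seg 6: up by d6 = 20 → (-9, 3)
  seg 7: up by d9 = 0 → (-9, 3)
  seg 8: right by d8 = -58/3 → (-85/3, 3)
  seg 9: down by d4 = 6 → (-85/3, -3)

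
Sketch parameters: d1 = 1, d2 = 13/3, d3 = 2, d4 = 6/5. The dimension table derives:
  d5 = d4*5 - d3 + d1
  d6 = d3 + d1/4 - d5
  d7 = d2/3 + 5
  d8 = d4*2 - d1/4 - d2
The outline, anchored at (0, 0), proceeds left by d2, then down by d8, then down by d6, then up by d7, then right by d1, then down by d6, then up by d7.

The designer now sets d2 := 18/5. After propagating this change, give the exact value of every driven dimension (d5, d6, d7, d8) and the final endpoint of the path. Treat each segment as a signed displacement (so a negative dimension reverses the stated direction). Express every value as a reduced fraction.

Apply edit: d2 := 18/5
  d5 = d4*5 - d3 + d1 = 5
  d6 = d3 + d1/4 - d5 = -11/4
  d7 = d2/3 + 5 = 31/5
  d8 = d4*2 - d1/4 - d2 = -29/20
Walk from origin (0, 0):
  seg 1: left by d2 = 18/5 → (-18/5, 0)
  seg 2: down by d8 = -29/20 → (-18/5, 29/20)
  seg 3: down by d6 = -11/4 → (-18/5, 21/5)
  seg 4: up by d7 = 31/5 → (-18/5, 52/5)
  seg 5: right by d1 = 1 → (-13/5, 52/5)
  seg 6: down by d6 = -11/4 → (-13/5, 263/20)
  seg 7: up by d7 = 31/5 → (-13/5, 387/20)

d5 = 5
d6 = -11/4
d7 = 31/5
d8 = -29/20
endpoint = (-13/5, 387/20)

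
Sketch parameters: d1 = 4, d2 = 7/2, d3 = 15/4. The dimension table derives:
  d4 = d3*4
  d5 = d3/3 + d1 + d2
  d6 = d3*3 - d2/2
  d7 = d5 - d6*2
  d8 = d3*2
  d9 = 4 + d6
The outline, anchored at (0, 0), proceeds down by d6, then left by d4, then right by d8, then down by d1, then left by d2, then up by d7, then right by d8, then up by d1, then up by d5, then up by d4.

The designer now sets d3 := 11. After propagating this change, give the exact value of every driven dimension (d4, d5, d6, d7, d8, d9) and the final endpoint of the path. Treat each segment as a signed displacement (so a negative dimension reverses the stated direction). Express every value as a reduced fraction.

d4 = 44
d5 = 67/6
d6 = 125/4
d7 = -154/3
d8 = 22
d9 = 141/4
endpoint = (-7/2, -329/12)

Apply edit: d3 := 11
  d4 = d3*4 = 44
  d5 = d3/3 + d1 + d2 = 67/6
  d6 = d3*3 - d2/2 = 125/4
  d7 = d5 - d6*2 = -154/3
  d8 = d3*2 = 22
  d9 = 4 + d6 = 141/4
Walk from origin (0, 0):
  seg 1: down by d6 = 125/4 → (0, -125/4)
  seg 2: left by d4 = 44 → (-44, -125/4)
  seg 3: right by d8 = 22 → (-22, -125/4)
  seg 4: down by d1 = 4 → (-22, -141/4)
  seg 5: left by d2 = 7/2 → (-51/2, -141/4)
  seg 6: up by d7 = -154/3 → (-51/2, -1039/12)
  seg 7: right by d8 = 22 → (-7/2, -1039/12)
  seg 8: up by d1 = 4 → (-7/2, -991/12)
  seg 9: up by d5 = 67/6 → (-7/2, -857/12)
  seg 10: up by d4 = 44 → (-7/2, -329/12)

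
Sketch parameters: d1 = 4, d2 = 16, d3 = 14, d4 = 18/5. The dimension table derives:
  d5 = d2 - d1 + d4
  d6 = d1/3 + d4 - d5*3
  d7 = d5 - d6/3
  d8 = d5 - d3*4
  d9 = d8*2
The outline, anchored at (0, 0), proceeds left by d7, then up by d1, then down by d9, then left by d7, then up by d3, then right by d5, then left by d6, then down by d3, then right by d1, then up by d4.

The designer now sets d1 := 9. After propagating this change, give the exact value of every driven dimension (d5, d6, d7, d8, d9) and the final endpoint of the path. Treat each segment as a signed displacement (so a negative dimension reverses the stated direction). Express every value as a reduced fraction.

Apply edit: d1 := 9
  d5 = d2 - d1 + d4 = 53/5
  d6 = d1/3 + d4 - d5*3 = -126/5
  d7 = d5 - d6/3 = 19
  d8 = d5 - d3*4 = -227/5
  d9 = d8*2 = -454/5
Walk from origin (0, 0):
  seg 1: left by d7 = 19 → (-19, 0)
  seg 2: up by d1 = 9 → (-19, 9)
  seg 3: down by d9 = -454/5 → (-19, 499/5)
  seg 4: left by d7 = 19 → (-38, 499/5)
  seg 5: up by d3 = 14 → (-38, 569/5)
  seg 6: right by d5 = 53/5 → (-137/5, 569/5)
  seg 7: left by d6 = -126/5 → (-11/5, 569/5)
  seg 8: down by d3 = 14 → (-11/5, 499/5)
  seg 9: right by d1 = 9 → (34/5, 499/5)
  seg 10: up by d4 = 18/5 → (34/5, 517/5)

d5 = 53/5
d6 = -126/5
d7 = 19
d8 = -227/5
d9 = -454/5
endpoint = (34/5, 517/5)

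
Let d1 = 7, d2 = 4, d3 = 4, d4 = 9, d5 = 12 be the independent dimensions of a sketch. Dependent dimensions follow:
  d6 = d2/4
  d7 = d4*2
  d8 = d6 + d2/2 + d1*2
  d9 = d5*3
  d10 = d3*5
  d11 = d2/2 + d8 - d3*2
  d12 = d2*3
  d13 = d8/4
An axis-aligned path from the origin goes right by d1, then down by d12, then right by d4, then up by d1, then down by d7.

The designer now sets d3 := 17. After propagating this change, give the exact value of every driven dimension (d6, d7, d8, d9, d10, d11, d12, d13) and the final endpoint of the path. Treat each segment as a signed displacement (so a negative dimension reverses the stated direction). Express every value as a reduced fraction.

Apply edit: d3 := 17
  d6 = d2/4 = 1
  d7 = d4*2 = 18
  d8 = d6 + d2/2 + d1*2 = 17
  d9 = d5*3 = 36
  d10 = d3*5 = 85
  d11 = d2/2 + d8 - d3*2 = -15
  d12 = d2*3 = 12
  d13 = d8/4 = 17/4
Walk from origin (0, 0):
  seg 1: right by d1 = 7 → (7, 0)
  seg 2: down by d12 = 12 → (7, -12)
  seg 3: right by d4 = 9 → (16, -12)
  seg 4: up by d1 = 7 → (16, -5)
  seg 5: down by d7 = 18 → (16, -23)

d6 = 1
d7 = 18
d8 = 17
d9 = 36
d10 = 85
d11 = -15
d12 = 12
d13 = 17/4
endpoint = (16, -23)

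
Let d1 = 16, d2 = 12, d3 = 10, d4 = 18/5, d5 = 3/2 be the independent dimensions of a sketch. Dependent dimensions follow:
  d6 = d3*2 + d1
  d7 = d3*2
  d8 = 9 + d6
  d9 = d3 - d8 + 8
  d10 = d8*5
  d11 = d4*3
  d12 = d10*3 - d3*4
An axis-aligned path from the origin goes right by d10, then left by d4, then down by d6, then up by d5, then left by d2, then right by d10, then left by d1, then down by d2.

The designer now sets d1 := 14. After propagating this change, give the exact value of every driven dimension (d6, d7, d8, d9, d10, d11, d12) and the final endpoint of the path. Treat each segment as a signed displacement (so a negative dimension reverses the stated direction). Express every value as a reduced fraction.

Apply edit: d1 := 14
  d6 = d3*2 + d1 = 34
  d7 = d3*2 = 20
  d8 = 9 + d6 = 43
  d9 = d3 - d8 + 8 = -25
  d10 = d8*5 = 215
  d11 = d4*3 = 54/5
  d12 = d10*3 - d3*4 = 605
Walk from origin (0, 0):
  seg 1: right by d10 = 215 → (215, 0)
  seg 2: left by d4 = 18/5 → (1057/5, 0)
  seg 3: down by d6 = 34 → (1057/5, -34)
  seg 4: up by d5 = 3/2 → (1057/5, -65/2)
  seg 5: left by d2 = 12 → (997/5, -65/2)
  seg 6: right by d10 = 215 → (2072/5, -65/2)
  seg 7: left by d1 = 14 → (2002/5, -65/2)
  seg 8: down by d2 = 12 → (2002/5, -89/2)

d6 = 34
d7 = 20
d8 = 43
d9 = -25
d10 = 215
d11 = 54/5
d12 = 605
endpoint = (2002/5, -89/2)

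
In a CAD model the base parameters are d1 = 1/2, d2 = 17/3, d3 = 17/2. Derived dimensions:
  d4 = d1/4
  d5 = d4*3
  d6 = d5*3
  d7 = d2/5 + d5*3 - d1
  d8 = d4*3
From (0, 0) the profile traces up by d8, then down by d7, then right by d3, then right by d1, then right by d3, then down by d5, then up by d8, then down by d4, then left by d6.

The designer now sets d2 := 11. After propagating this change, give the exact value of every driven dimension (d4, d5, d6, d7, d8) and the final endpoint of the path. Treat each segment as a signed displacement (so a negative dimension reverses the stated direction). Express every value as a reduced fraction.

Apply edit: d2 := 11
  d4 = d1/4 = 1/8
  d5 = d4*3 = 3/8
  d6 = d5*3 = 9/8
  d7 = d2/5 + d5*3 - d1 = 113/40
  d8 = d4*3 = 3/8
Walk from origin (0, 0):
  seg 1: up by d8 = 3/8 → (0, 3/8)
  seg 2: down by d7 = 113/40 → (0, -49/20)
  seg 3: right by d3 = 17/2 → (17/2, -49/20)
  seg 4: right by d1 = 1/2 → (9, -49/20)
  seg 5: right by d3 = 17/2 → (35/2, -49/20)
  seg 6: down by d5 = 3/8 → (35/2, -113/40)
  seg 7: up by d8 = 3/8 → (35/2, -49/20)
  seg 8: down by d4 = 1/8 → (35/2, -103/40)
  seg 9: left by d6 = 9/8 → (131/8, -103/40)

d4 = 1/8
d5 = 3/8
d6 = 9/8
d7 = 113/40
d8 = 3/8
endpoint = (131/8, -103/40)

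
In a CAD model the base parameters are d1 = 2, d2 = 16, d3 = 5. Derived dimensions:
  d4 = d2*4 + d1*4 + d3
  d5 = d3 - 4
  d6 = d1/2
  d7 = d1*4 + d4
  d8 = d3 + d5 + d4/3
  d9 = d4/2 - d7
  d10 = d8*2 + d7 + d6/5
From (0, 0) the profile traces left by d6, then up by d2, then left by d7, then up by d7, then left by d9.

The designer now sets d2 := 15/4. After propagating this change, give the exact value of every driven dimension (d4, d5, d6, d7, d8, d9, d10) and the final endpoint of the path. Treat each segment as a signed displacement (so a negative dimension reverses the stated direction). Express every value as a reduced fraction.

d4 = 28
d5 = 1
d6 = 1
d7 = 36
d8 = 46/3
d9 = -22
d10 = 1003/15
endpoint = (-15, 159/4)

Apply edit: d2 := 15/4
  d4 = d2*4 + d1*4 + d3 = 28
  d5 = d3 - 4 = 1
  d6 = d1/2 = 1
  d7 = d1*4 + d4 = 36
  d8 = d3 + d5 + d4/3 = 46/3
  d9 = d4/2 - d7 = -22
  d10 = d8*2 + d7 + d6/5 = 1003/15
Walk from origin (0, 0):
  seg 1: left by d6 = 1 → (-1, 0)
  seg 2: up by d2 = 15/4 → (-1, 15/4)
  seg 3: left by d7 = 36 → (-37, 15/4)
  seg 4: up by d7 = 36 → (-37, 159/4)
  seg 5: left by d9 = -22 → (-15, 159/4)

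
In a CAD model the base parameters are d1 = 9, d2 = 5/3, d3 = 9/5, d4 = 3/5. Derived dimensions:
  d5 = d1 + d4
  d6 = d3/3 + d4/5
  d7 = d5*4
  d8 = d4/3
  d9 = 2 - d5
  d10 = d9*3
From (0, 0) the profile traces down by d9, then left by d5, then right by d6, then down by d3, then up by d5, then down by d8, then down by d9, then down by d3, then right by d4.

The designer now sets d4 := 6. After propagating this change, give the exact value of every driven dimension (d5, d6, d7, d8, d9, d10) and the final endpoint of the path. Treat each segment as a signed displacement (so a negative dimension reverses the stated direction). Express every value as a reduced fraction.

d5 = 15
d6 = 9/5
d7 = 60
d8 = 2
d9 = -13
d10 = -39
endpoint = (-36/5, 177/5)

Apply edit: d4 := 6
  d5 = d1 + d4 = 15
  d6 = d3/3 + d4/5 = 9/5
  d7 = d5*4 = 60
  d8 = d4/3 = 2
  d9 = 2 - d5 = -13
  d10 = d9*3 = -39
Walk from origin (0, 0):
  seg 1: down by d9 = -13 → (0, 13)
  seg 2: left by d5 = 15 → (-15, 13)
  seg 3: right by d6 = 9/5 → (-66/5, 13)
  seg 4: down by d3 = 9/5 → (-66/5, 56/5)
  seg 5: up by d5 = 15 → (-66/5, 131/5)
  seg 6: down by d8 = 2 → (-66/5, 121/5)
  seg 7: down by d9 = -13 → (-66/5, 186/5)
  seg 8: down by d3 = 9/5 → (-66/5, 177/5)
  seg 9: right by d4 = 6 → (-36/5, 177/5)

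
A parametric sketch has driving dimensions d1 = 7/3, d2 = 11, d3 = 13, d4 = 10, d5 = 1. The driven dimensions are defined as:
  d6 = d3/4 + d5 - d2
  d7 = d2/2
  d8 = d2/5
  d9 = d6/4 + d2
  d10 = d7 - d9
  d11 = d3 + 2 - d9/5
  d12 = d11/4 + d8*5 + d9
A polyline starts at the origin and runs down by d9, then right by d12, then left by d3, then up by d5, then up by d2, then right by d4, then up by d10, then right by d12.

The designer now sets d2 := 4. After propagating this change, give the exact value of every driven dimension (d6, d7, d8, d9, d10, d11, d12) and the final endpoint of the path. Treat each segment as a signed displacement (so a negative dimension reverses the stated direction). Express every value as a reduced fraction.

d6 = 1/4
d7 = 2
d8 = 4/5
d9 = 65/16
d10 = -33/16
d11 = 227/16
d12 = 743/64
endpoint = (647/32, -9/8)

Apply edit: d2 := 4
  d6 = d3/4 + d5 - d2 = 1/4
  d7 = d2/2 = 2
  d8 = d2/5 = 4/5
  d9 = d6/4 + d2 = 65/16
  d10 = d7 - d9 = -33/16
  d11 = d3 + 2 - d9/5 = 227/16
  d12 = d11/4 + d8*5 + d9 = 743/64
Walk from origin (0, 0):
  seg 1: down by d9 = 65/16 → (0, -65/16)
  seg 2: right by d12 = 743/64 → (743/64, -65/16)
  seg 3: left by d3 = 13 → (-89/64, -65/16)
  seg 4: up by d5 = 1 → (-89/64, -49/16)
  seg 5: up by d2 = 4 → (-89/64, 15/16)
  seg 6: right by d4 = 10 → (551/64, 15/16)
  seg 7: up by d10 = -33/16 → (551/64, -9/8)
  seg 8: right by d12 = 743/64 → (647/32, -9/8)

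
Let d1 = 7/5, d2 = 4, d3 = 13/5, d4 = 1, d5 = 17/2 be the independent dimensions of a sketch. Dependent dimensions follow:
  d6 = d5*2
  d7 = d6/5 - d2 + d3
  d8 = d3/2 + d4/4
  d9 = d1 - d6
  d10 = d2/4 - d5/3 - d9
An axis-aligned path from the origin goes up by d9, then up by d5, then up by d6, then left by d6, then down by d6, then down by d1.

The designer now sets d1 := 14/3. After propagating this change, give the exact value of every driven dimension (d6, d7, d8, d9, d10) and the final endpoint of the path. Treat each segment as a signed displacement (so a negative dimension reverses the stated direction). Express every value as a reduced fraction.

Apply edit: d1 := 14/3
  d6 = d5*2 = 17
  d7 = d6/5 - d2 + d3 = 2
  d8 = d3/2 + d4/4 = 31/20
  d9 = d1 - d6 = -37/3
  d10 = d2/4 - d5/3 - d9 = 21/2
Walk from origin (0, 0):
  seg 1: up by d9 = -37/3 → (0, -37/3)
  seg 2: up by d5 = 17/2 → (0, -23/6)
  seg 3: up by d6 = 17 → (0, 79/6)
  seg 4: left by d6 = 17 → (-17, 79/6)
  seg 5: down by d6 = 17 → (-17, -23/6)
  seg 6: down by d1 = 14/3 → (-17, -17/2)

d6 = 17
d7 = 2
d8 = 31/20
d9 = -37/3
d10 = 21/2
endpoint = (-17, -17/2)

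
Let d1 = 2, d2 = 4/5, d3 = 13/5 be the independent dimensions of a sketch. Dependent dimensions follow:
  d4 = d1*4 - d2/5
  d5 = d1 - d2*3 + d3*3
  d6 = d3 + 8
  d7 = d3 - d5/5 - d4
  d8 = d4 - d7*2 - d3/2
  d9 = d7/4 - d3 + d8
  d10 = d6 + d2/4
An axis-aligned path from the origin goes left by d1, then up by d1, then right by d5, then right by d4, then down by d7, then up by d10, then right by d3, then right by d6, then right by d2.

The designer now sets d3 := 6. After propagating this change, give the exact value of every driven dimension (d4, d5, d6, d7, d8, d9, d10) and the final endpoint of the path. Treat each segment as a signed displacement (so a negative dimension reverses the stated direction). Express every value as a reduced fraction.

Apply edit: d3 := 6
  d4 = d1*4 - d2/5 = 196/25
  d5 = d1 - d2*3 + d3*3 = 88/5
  d6 = d3 + 8 = 14
  d7 = d3 - d5/5 - d4 = -134/25
  d8 = d4 - d7*2 - d3/2 = 389/25
  d9 = d7/4 - d3 + d8 = 411/50
  d10 = d6 + d2/4 = 71/5
Walk from origin (0, 0):
  seg 1: left by d1 = 2 → (-2, 0)
  seg 2: up by d1 = 2 → (-2, 2)
  seg 3: right by d5 = 88/5 → (78/5, 2)
  seg 4: right by d4 = 196/25 → (586/25, 2)
  seg 5: down by d7 = -134/25 → (586/25, 184/25)
  seg 6: up by d10 = 71/5 → (586/25, 539/25)
  seg 7: right by d3 = 6 → (736/25, 539/25)
  seg 8: right by d6 = 14 → (1086/25, 539/25)
  seg 9: right by d2 = 4/5 → (1106/25, 539/25)

d4 = 196/25
d5 = 88/5
d6 = 14
d7 = -134/25
d8 = 389/25
d9 = 411/50
d10 = 71/5
endpoint = (1106/25, 539/25)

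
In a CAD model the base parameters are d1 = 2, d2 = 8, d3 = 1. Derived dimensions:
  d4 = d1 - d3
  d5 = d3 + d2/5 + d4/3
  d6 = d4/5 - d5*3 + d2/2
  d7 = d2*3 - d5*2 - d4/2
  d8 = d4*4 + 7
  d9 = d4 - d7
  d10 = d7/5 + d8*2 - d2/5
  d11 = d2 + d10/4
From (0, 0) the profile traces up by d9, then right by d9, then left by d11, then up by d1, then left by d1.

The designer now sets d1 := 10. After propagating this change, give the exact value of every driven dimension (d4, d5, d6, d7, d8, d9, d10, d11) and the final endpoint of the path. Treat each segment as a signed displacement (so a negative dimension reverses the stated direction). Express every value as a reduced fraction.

d4 = 9
d5 = 28/5
d6 = -11
d7 = 83/10
d8 = 43
d9 = 7/10
d10 = 4303/50
d11 = 5903/200
endpoint = (-7763/200, 107/10)

Apply edit: d1 := 10
  d4 = d1 - d3 = 9
  d5 = d3 + d2/5 + d4/3 = 28/5
  d6 = d4/5 - d5*3 + d2/2 = -11
  d7 = d2*3 - d5*2 - d4/2 = 83/10
  d8 = d4*4 + 7 = 43
  d9 = d4 - d7 = 7/10
  d10 = d7/5 + d8*2 - d2/5 = 4303/50
  d11 = d2 + d10/4 = 5903/200
Walk from origin (0, 0):
  seg 1: up by d9 = 7/10 → (0, 7/10)
  seg 2: right by d9 = 7/10 → (7/10, 7/10)
  seg 3: left by d11 = 5903/200 → (-5763/200, 7/10)
  seg 4: up by d1 = 10 → (-5763/200, 107/10)
  seg 5: left by d1 = 10 → (-7763/200, 107/10)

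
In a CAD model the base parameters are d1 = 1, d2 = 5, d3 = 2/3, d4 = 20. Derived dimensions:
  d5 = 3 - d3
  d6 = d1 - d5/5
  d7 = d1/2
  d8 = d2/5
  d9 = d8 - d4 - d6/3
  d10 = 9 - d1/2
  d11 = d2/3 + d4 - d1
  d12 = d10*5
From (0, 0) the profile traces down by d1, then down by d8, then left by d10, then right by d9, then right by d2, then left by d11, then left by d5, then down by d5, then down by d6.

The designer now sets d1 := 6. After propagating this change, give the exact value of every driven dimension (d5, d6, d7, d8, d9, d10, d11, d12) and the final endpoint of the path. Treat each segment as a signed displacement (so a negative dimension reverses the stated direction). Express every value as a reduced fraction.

d5 = 7/3
d6 = 83/15
d7 = 3
d8 = 1
d9 = -938/45
d10 = 6
d11 = 47/3
d12 = 30
endpoint = (-1793/45, -223/15)

Apply edit: d1 := 6
  d5 = 3 - d3 = 7/3
  d6 = d1 - d5/5 = 83/15
  d7 = d1/2 = 3
  d8 = d2/5 = 1
  d9 = d8 - d4 - d6/3 = -938/45
  d10 = 9 - d1/2 = 6
  d11 = d2/3 + d4 - d1 = 47/3
  d12 = d10*5 = 30
Walk from origin (0, 0):
  seg 1: down by d1 = 6 → (0, -6)
  seg 2: down by d8 = 1 → (0, -7)
  seg 3: left by d10 = 6 → (-6, -7)
  seg 4: right by d9 = -938/45 → (-1208/45, -7)
  seg 5: right by d2 = 5 → (-983/45, -7)
  seg 6: left by d11 = 47/3 → (-1688/45, -7)
  seg 7: left by d5 = 7/3 → (-1793/45, -7)
  seg 8: down by d5 = 7/3 → (-1793/45, -28/3)
  seg 9: down by d6 = 83/15 → (-1793/45, -223/15)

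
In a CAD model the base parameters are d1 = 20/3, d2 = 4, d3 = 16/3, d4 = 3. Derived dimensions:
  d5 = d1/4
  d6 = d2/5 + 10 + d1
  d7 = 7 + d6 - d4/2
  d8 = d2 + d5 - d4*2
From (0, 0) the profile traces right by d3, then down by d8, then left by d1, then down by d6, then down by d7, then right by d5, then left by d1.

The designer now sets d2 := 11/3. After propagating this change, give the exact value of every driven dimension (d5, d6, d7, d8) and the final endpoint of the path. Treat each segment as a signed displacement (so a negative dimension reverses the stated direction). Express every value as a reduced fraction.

d5 = 5/3
d6 = 87/5
d7 = 229/10
d8 = -2/3
endpoint = (-19/3, -1189/30)

Apply edit: d2 := 11/3
  d5 = d1/4 = 5/3
  d6 = d2/5 + 10 + d1 = 87/5
  d7 = 7 + d6 - d4/2 = 229/10
  d8 = d2 + d5 - d4*2 = -2/3
Walk from origin (0, 0):
  seg 1: right by d3 = 16/3 → (16/3, 0)
  seg 2: down by d8 = -2/3 → (16/3, 2/3)
  seg 3: left by d1 = 20/3 → (-4/3, 2/3)
  seg 4: down by d6 = 87/5 → (-4/3, -251/15)
  seg 5: down by d7 = 229/10 → (-4/3, -1189/30)
  seg 6: right by d5 = 5/3 → (1/3, -1189/30)
  seg 7: left by d1 = 20/3 → (-19/3, -1189/30)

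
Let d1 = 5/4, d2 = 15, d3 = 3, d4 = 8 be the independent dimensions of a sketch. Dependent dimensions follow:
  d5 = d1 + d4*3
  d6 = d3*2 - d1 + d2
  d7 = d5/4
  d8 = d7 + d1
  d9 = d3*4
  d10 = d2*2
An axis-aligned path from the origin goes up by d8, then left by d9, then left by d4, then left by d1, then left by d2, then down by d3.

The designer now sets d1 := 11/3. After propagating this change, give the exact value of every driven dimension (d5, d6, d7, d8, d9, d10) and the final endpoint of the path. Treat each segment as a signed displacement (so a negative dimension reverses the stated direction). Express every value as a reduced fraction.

Apply edit: d1 := 11/3
  d5 = d1 + d4*3 = 83/3
  d6 = d3*2 - d1 + d2 = 52/3
  d7 = d5/4 = 83/12
  d8 = d7 + d1 = 127/12
  d9 = d3*4 = 12
  d10 = d2*2 = 30
Walk from origin (0, 0):
  seg 1: up by d8 = 127/12 → (0, 127/12)
  seg 2: left by d9 = 12 → (-12, 127/12)
  seg 3: left by d4 = 8 → (-20, 127/12)
  seg 4: left by d1 = 11/3 → (-71/3, 127/12)
  seg 5: left by d2 = 15 → (-116/3, 127/12)
  seg 6: down by d3 = 3 → (-116/3, 91/12)

d5 = 83/3
d6 = 52/3
d7 = 83/12
d8 = 127/12
d9 = 12
d10 = 30
endpoint = (-116/3, 91/12)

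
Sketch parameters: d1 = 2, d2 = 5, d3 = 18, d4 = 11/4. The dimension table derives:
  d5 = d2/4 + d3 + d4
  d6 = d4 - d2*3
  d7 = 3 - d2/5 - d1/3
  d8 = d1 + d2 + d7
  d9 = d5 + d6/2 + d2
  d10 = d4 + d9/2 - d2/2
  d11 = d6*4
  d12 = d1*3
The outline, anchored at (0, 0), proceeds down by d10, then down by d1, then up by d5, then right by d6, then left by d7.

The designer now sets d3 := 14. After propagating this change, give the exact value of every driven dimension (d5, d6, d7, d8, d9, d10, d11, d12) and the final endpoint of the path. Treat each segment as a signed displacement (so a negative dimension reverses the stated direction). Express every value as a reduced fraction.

d5 = 18
d6 = -49/4
d7 = 4/3
d8 = 25/3
d9 = 135/8
d10 = 139/16
d11 = -49
d12 = 6
endpoint = (-163/12, 117/16)

Apply edit: d3 := 14
  d5 = d2/4 + d3 + d4 = 18
  d6 = d4 - d2*3 = -49/4
  d7 = 3 - d2/5 - d1/3 = 4/3
  d8 = d1 + d2 + d7 = 25/3
  d9 = d5 + d6/2 + d2 = 135/8
  d10 = d4 + d9/2 - d2/2 = 139/16
  d11 = d6*4 = -49
  d12 = d1*3 = 6
Walk from origin (0, 0):
  seg 1: down by d10 = 139/16 → (0, -139/16)
  seg 2: down by d1 = 2 → (0, -171/16)
  seg 3: up by d5 = 18 → (0, 117/16)
  seg 4: right by d6 = -49/4 → (-49/4, 117/16)
  seg 5: left by d7 = 4/3 → (-163/12, 117/16)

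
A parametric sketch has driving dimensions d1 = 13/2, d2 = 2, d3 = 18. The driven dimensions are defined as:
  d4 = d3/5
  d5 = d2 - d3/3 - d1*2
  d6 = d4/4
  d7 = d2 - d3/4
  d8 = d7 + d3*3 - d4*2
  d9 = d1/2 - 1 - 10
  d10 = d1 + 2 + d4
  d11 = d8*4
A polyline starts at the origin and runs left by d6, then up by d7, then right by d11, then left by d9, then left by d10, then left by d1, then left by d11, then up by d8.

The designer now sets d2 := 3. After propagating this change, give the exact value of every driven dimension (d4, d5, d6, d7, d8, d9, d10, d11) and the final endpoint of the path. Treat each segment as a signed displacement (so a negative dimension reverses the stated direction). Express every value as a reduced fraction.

d4 = 18/5
d5 = -16
d6 = 9/10
d7 = -3/2
d8 = 453/10
d9 = -31/4
d10 = 121/10
d11 = 906/5
endpoint = (-47/4, 219/5)

Apply edit: d2 := 3
  d4 = d3/5 = 18/5
  d5 = d2 - d3/3 - d1*2 = -16
  d6 = d4/4 = 9/10
  d7 = d2 - d3/4 = -3/2
  d8 = d7 + d3*3 - d4*2 = 453/10
  d9 = d1/2 - 1 - 10 = -31/4
  d10 = d1 + 2 + d4 = 121/10
  d11 = d8*4 = 906/5
Walk from origin (0, 0):
  seg 1: left by d6 = 9/10 → (-9/10, 0)
  seg 2: up by d7 = -3/2 → (-9/10, -3/2)
  seg 3: right by d11 = 906/5 → (1803/10, -3/2)
  seg 4: left by d9 = -31/4 → (3761/20, -3/2)
  seg 5: left by d10 = 121/10 → (3519/20, -3/2)
  seg 6: left by d1 = 13/2 → (3389/20, -3/2)
  seg 7: left by d11 = 906/5 → (-47/4, -3/2)
  seg 8: up by d8 = 453/10 → (-47/4, 219/5)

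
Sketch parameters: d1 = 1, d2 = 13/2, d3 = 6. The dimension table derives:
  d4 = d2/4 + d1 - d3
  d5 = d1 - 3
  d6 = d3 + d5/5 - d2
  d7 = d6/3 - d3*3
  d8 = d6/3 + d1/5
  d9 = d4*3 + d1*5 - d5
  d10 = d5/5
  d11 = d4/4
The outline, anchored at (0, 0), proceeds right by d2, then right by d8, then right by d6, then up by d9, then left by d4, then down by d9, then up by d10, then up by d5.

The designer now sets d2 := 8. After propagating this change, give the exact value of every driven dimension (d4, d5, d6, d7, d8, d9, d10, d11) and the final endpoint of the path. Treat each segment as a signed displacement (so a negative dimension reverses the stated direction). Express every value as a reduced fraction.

Apply edit: d2 := 8
  d4 = d2/4 + d1 - d3 = -3
  d5 = d1 - 3 = -2
  d6 = d3 + d5/5 - d2 = -12/5
  d7 = d6/3 - d3*3 = -94/5
  d8 = d6/3 + d1/5 = -3/5
  d9 = d4*3 + d1*5 - d5 = -2
  d10 = d5/5 = -2/5
  d11 = d4/4 = -3/4
Walk from origin (0, 0):
  seg 1: right by d2 = 8 → (8, 0)
  seg 2: right by d8 = -3/5 → (37/5, 0)
  seg 3: right by d6 = -12/5 → (5, 0)
  seg 4: up by d9 = -2 → (5, -2)
  seg 5: left by d4 = -3 → (8, -2)
  seg 6: down by d9 = -2 → (8, 0)
  seg 7: up by d10 = -2/5 → (8, -2/5)
  seg 8: up by d5 = -2 → (8, -12/5)

d4 = -3
d5 = -2
d6 = -12/5
d7 = -94/5
d8 = -3/5
d9 = -2
d10 = -2/5
d11 = -3/4
endpoint = (8, -12/5)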